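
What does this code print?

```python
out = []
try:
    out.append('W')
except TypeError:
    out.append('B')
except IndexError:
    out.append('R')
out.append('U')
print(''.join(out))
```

Execution trace: 'W' (try body, no exception) → 'U' (after the try/except). Output: WU

Answer: WU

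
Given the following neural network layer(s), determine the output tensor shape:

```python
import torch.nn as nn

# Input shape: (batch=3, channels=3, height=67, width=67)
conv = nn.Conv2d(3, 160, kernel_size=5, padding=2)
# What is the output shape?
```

Input: (3, 3, 67, 67) -> Output: (3, 160, 67, 67)

Answer: (3, 160, 67, 67)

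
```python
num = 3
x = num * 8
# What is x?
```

Trace:
`num = 3` → num = 3
`x = num * 8` → x = 24
So x = 24

Answer: 24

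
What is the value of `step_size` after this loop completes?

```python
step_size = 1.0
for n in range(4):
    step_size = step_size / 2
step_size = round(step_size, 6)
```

Halving LR 4 times: 1 / 2^4
`step_size` takes the values: 1.0 → 0.5 → 0.25 → 0.125 → 0.0625

Answer: 0.0625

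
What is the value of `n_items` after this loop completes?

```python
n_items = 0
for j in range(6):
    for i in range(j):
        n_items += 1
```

Triangle number: 0+1+2+...+5
`n_items` takes the values: 0 → 1 → 2 → 3 → 4 → 5 → 6 → 7 → 8 → 9 → 10 → 11 → 12 → 13 → 14 → 15

Answer: 15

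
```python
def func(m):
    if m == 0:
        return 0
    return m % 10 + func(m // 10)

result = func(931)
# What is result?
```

Sum of digits of 931: 1 + 3 + 9 = 13

Answer: 13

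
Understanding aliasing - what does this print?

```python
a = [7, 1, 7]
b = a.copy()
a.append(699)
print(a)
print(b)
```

Key concept: list.copy() creates independent copy.
Step by step:
`a = [7, 1, 7]` → a = [7, 1, 7]
`b = a.copy()` → b = [7, 1, 7]
`a.append(699)` → a = [7, 1, 7, 699]
`print(a)` → prints [7, 1, 7, 699]
`print(b)` → prints [7, 1, 7]

Answer:
[7, 1, 7, 699]
[7, 1, 7]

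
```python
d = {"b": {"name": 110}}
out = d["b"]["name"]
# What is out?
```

Trace:
`d = {"b": {"name": 110}}` → d = {'b': {'name': 110}}
`out = d["b"]["name"]` → out = 110
So out = 110

Answer: 110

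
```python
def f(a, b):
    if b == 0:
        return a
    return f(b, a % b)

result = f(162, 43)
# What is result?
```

f(162, 43) -> f(43, 33) -> f(33, 10) -> f(10, 3) -> f(3, 1) -> f(1, 0) -> 1

Answer: 1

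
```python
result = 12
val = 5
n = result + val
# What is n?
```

Trace:
`result = 12` → result = 12
`val = 5` → val = 5
`n = result + val` → n = 17
So n = 17

Answer: 17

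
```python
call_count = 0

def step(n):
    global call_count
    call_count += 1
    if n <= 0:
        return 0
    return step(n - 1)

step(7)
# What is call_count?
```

Linear recursion stepping by 1: 8 calls from n=7 down to ≤0.

Answer: 8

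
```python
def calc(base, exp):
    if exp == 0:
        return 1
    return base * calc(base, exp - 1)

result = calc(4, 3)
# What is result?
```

calc(4, 3) = 4 * 4 * 4 = 64

Answer: 64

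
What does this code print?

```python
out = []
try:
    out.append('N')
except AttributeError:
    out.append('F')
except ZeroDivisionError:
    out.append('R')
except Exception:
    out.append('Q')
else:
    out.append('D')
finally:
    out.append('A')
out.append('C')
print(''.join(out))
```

Execution trace: 'N' (try body, no exception) → 'D' (else) → 'A' (finally) → 'C' (after the try/except). Output: NDAC

Answer: NDAC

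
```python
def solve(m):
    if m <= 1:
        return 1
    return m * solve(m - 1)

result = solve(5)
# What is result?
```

solve(5) = 5 * 4 * 3 * 2 * 1 = 120

Answer: 120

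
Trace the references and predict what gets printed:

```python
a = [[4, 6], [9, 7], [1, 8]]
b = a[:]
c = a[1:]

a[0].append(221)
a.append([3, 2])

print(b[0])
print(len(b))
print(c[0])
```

Key concept: slice with nested mutation.
Step by step:
`a = [[4, 6], [9, 7], [1, 8]]` → a = [[4, 6], [9, 7], [1, 8]]
`b = a[:]` → b = [[4, 6], [9, 7], [1, 8]]
`c = a[1:]` → c = [[9, 7], [1, 8]]
`a[0].append(221)` → a = [[4, 6, 221], [9, 7], [1, 8]]; b = [[4, 6, 221], [9, 7], [1, 8]]
`a.append([3, 2])` → a = [[4, 6, 221], [9, 7], [1, 8], [3, 2]]
`print(b[0])` → prints [4, 6, 221]
`print(len(b))` → prints 3
`print(c[0])` → prints [9, 7]

Answer:
[4, 6, 221]
3
[9, 7]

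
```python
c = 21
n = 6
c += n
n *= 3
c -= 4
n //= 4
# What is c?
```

Trace:
`c = 21` → c = 21
`n = 6` → n = 6
`c += n` → c = 27
`n *= 3` → n = 18
`c -= 4` → c = 23
`n //= 4` → n = 4
So c = 23

Answer: 23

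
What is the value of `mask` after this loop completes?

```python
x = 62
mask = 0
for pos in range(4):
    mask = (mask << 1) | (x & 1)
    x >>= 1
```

Reverse lowest 4 bits of 62
`mask` takes the values: 0 → 1 → 3 → 7

Answer: 7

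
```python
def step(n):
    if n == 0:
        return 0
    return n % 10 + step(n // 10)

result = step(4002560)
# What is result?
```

Sum of digits of 4002560: 0 + 6 + 5 + 2 + 0 + 0 + 4 = 17

Answer: 17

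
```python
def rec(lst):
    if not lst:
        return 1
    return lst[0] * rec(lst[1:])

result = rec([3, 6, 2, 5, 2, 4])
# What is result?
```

Product over [3, 6, 2, 5, 2, 4] = 3 * 6 * 2 * 5 * 2 * 4 = 1440

Answer: 1440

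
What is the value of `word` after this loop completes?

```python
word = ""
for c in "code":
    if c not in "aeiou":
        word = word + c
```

Remove vowels from 'code'
`word` takes the values: "" → "c" → "cd"

Answer: "cd"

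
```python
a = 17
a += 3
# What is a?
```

Trace:
`a = 17` → a = 17
`a += 3` → a = 20
So a = 20

Answer: 20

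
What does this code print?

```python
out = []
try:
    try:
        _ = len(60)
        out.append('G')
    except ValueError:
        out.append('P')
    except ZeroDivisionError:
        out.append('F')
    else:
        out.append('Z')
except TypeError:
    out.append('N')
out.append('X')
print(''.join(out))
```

Execution trace: 'N' (outer except TypeError) → 'X' (after the try/except). Output: NX

Answer: NX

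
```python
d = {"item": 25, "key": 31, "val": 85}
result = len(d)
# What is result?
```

Trace:
`d = {"item": 25, "key": 31, "val": 85}` → d = {'item': 25, 'key': 31, 'val': 85}
`result = len(d)` → result = 3
So result = 3

Answer: 3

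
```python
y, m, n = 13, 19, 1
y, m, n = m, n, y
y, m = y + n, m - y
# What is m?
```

Trace:
`y, m, n = 13, 19, 1` → y = 13; m = 19; n = 1
`y, m, n = m, n, y` → y = 19; m = 1; n = 13
`y, m = y + n, m - y` → y = 32; m = -18
So m = -18

Answer: -18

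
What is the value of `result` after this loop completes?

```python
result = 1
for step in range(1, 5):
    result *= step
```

4! = 24
`result` takes the values: 1 → 2 → 6 → 24

Answer: 24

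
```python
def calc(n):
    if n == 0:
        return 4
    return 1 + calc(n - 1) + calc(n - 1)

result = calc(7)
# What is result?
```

calc(n) = 1 + 2·calc(n-1), calc(0)=4. Closed form: (4+1)·2^7 - 1 = 639.

Answer: 639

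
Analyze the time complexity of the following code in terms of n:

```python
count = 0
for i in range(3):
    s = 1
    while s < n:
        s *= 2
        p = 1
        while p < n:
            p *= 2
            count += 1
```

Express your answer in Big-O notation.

Each loop level contributes: 1 × log n × log n. Multiplying the contributions gives O(log² n).

Answer: O(log² n)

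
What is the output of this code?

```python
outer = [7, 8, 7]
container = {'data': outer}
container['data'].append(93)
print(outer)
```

Key concept: dict holds reference to list.
Step by step:
`outer = [7, 8, 7]` → outer = [7, 8, 7]
`container = {'data': outer}` → container = {'data': [7, 8, 7]}
`container['data'].append(93)` → outer = [7, 8, 7, 93]; container = {'data': [7, 8, 7, 93]}
`print(outer)` → prints [7, 8, 7, 93]

Answer: [7, 8, 7, 93]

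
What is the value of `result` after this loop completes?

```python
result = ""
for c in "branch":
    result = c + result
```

Reverse 'branch'
`result` takes the values: "" → "b" → "rb" → "arb" → "narb" → "cnarb" → "hcnarb"

Answer: "hcnarb"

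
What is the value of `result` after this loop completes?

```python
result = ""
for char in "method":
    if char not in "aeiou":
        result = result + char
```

Remove vowels from 'method'
`result` takes the values: "" → "m" → "mt" → "mth" → "mthd"

Answer: "mthd"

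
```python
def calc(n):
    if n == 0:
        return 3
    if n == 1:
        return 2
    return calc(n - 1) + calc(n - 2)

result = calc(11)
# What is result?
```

Build up from base cases: calc(0)=3, calc(1)=2, calc(2)=5, calc(3)=7, calc(4)=12, calc(5)=19, calc(6)=31, ..., calc(11)=343

Answer: 343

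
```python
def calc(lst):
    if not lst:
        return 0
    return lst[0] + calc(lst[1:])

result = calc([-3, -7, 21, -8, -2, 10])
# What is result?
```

(-3) + (-7) + 21 + (-8) + (-2) + 10 + 0 = 11

Answer: 11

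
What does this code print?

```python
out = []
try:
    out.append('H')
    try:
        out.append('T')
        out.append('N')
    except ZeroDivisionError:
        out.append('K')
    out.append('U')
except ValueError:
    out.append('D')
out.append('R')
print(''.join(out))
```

Execution trace: 'H' (try body) → 'T' (inner try body) → 'N' (inner try body, no exception) → 'U' (try body, no exception) → 'R' (after the try/except). Output: HTNUR

Answer: HTNUR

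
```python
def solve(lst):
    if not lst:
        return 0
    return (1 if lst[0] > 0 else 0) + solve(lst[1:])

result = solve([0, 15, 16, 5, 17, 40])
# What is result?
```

Count of positive elements in [0, 15, 16, 5, 17, 40] = 5

Answer: 5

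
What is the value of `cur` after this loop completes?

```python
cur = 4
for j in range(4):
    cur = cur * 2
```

Multiply by 2, 4 times: 4 * 2^4 = 64
`cur` takes the values: 4 → 8 → 16 → 32 → 64

Answer: 64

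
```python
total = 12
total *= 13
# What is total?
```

Trace:
`total = 12` → total = 12
`total *= 13` → total = 156
So total = 156

Answer: 156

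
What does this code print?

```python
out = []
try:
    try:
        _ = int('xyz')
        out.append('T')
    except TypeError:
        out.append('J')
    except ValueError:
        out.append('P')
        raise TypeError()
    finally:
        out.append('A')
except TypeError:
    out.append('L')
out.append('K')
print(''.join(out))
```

Execution trace: 'P' (inner except ValueError) → 'A' (inner finally) → 'L' (outer except TypeError) → 'K' (after the try/except). Output: PALK

Answer: PALK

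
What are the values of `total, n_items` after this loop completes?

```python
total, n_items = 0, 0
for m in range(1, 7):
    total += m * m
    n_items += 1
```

Sum of squares and count
`total, n_items` takes the values: (0, 0) → (1, 0) → (1, 1) → (5, 1) → (5, 2) → (14, 2) → (14, 3) → (30, 3) → (30, 4) → (55, 4) → (55, 5) → (91, 5) → (91, 6)

Answer: 91, 6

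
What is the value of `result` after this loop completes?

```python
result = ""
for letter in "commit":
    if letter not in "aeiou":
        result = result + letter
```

Remove vowels from 'commit'
`result` takes the values: "" → "c" → "cm" → "cmm" → "cmmt"

Answer: "cmmt"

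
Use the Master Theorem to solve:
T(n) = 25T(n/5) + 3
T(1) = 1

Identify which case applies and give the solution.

a=25, b=5, f(n)=3. log_5(25) = 2. Since c=0 < 2, Case 1 applies: T(n) = Θ(n^log_b(a)) = O(n^2).

Answer: O(n^2) - Case 1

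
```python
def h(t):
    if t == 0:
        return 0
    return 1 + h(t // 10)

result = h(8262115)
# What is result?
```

Count of digits of 8262115: 7

Answer: 7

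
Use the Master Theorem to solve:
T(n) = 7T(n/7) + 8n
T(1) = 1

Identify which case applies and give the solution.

a=7, b=7, f(n)=8n. log_7(7) = 1. Since c=1 = 1, Case 2 applies: T(n) = Θ(n^log_b(a) · log n) = O(n log n).

Answer: O(n log n) - Case 2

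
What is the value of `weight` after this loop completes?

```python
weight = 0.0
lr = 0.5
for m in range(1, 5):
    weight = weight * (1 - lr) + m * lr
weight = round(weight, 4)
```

Moving average with lr=0.5
`weight` takes the values: 0.0 → 0.5 → 1.25 → 2.125 → 3.0625

Answer: 3.0625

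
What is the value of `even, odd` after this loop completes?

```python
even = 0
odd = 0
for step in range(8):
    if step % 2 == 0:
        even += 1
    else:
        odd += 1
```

Count evens and odds in range(8)
`even, odd` takes the values: (0, 0) → (1, 0) → (1, 1) → (2, 1) → (2, 2) → (3, 2) → (3, 3) → (4, 3) → (4, 4)

Answer: 4, 4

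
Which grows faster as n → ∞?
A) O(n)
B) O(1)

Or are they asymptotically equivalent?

O(n) vs O(1): Higher order terms dominate.

Answer: A) O(n) grows faster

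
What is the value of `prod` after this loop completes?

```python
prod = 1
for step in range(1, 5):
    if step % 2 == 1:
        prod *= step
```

Product of odd numbers 1 to 4
`prod` takes the values: 1 → 3

Answer: 3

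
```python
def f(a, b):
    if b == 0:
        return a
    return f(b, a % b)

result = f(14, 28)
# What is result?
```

f(14, 28) -> f(28, 14) -> f(14, 0) -> 14

Answer: 14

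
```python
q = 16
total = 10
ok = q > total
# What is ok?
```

Trace:
`q = 16` → q = 16
`total = 10` → total = 10
`ok = q > total` → ok = True
So ok = True

Answer: True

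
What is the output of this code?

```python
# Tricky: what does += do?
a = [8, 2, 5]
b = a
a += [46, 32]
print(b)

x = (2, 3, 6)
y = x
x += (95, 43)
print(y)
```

Key concept: += behavior differs for mutable vs immutable.
Step by step:
`a = [8, 2, 5]` → a = [8, 2, 5]
`b = a` → b = [8, 2, 5] (same object as a)
`a += [46, 32]` → a = [8, 2, 5, 46, 32] (same object as b); b = [8, 2, 5, 46, 32] (same object as a)
`print(b)` → prints [8, 2, 5, 46, 32]
`x = (2, 3, 6)` → x = (2, 3, 6)
`y = x` → y = (2, 3, 6)
`x += (95, 43)` → x = (2, 3, 6, 95, 43)
`print(y)` → prints (2, 3, 6)

Answer:
[8, 2, 5, 46, 32]
(2, 3, 6)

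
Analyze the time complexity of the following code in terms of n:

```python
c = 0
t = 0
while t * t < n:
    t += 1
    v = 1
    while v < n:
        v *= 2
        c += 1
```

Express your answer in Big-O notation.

Each loop level contributes: √n × log n. Multiplying the contributions gives O(√n log n).

Answer: O(√n log n)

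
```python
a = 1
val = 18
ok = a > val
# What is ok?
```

Trace:
`a = 1` → a = 1
`val = 18` → val = 18
`ok = a > val` → ok = False
So ok = False

Answer: False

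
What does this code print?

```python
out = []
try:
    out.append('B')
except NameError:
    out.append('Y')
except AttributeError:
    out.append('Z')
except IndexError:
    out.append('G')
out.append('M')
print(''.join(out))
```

Execution trace: 'B' (try body, no exception) → 'M' (after the try/except). Output: BM

Answer: BM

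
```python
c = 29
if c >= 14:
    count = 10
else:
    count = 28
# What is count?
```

Trace:
`c = 29` → c = 29
`if c >= 14: ...` → c >= 14 is True → count = 10
So count = 10

Answer: 10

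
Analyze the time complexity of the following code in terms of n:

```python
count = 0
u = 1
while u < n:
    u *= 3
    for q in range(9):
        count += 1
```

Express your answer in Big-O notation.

Each loop level contributes: log n × 1. Multiplying the contributions gives O(log n).

Answer: O(log n)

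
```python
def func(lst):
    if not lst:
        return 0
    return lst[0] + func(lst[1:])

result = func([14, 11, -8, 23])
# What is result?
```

14 + 11 + (-8) + 23 + 0 = 40

Answer: 40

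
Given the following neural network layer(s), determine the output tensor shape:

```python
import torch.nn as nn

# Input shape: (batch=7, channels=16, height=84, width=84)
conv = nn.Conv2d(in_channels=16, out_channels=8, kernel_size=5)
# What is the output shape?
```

Input: (7, 16, 84, 84) -> Output: (7, 8, 80, 80)

Answer: (7, 8, 80, 80)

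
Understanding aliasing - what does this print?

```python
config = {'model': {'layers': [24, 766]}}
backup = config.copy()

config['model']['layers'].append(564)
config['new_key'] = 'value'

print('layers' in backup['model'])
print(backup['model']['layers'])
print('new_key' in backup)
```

Key concept: shallow copy gotcha with nested dict.
Step by step:
`config = {'model': {'layers': [24, 766]}}` → config = {'model': {'layers': [24, 766]}}
`backup = config.copy()` → backup = {'model': {'layers': [24, 766]}}
`config['model']['layers'].append(564)` → config = {'model': {'layers': [24, 766, 564]}}; backup = {'model': {'layers': [24, 766, 564]}}
`config['new_key'] = 'value'` → config = {'model': {'layers': [24, 766, 564]}, 'new_key': 'value'}
`print('layers' in backup['model'])` → prints True
`print(backup['model']['layers'])` → prints [24, 766, 564]
`print('new_key' in backup)` → prints False

Answer:
True
[24, 766, 564]
False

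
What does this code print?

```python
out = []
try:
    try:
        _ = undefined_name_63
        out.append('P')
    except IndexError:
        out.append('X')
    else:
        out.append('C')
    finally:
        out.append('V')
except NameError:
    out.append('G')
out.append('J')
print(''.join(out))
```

Execution trace: 'V' (finally) → 'G' (outer except NameError) → 'J' (after the try/except). Output: VGJ

Answer: VGJ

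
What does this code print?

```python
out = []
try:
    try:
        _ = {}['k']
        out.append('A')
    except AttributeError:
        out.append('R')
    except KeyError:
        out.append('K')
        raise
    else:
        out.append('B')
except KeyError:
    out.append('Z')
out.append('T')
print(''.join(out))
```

Execution trace: 'K' (inner except KeyError) → 'Z' (outer except KeyError) → 'T' (after the try/except). Output: KZT

Answer: KZT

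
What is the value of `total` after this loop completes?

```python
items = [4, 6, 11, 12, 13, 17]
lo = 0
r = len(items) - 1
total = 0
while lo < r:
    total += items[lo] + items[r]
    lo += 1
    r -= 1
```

Sum of pairs from ends
`total` takes the values: 0 → 21 → 40 → 63

Answer: 63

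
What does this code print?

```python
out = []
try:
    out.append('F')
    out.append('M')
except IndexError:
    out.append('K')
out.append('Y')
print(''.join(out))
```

Execution trace: 'F' (try body) → 'M' (try body, no exception) → 'Y' (after the try/except). Output: FMY

Answer: FMY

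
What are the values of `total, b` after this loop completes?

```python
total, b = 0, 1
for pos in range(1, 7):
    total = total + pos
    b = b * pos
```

Sum and factorial of 1 to 6
`total, b` takes the values: (0, 1) → (1, 1) → (3, 1) → (3, 2) → (6, 2) → (6, 6) → (10, 6) → (10, 24) → (15, 24) → (15, 120) → (21, 120) → (21, 720)

Answer: 21, 720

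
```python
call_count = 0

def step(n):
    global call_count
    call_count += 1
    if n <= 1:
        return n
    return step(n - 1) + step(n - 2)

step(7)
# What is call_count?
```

Calls(n) = 1 + Calls(n-1) + Calls(n-2); Calls(0)=Calls(1)=1. For n=7 this gives 41.

Answer: 41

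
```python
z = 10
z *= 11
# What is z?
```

Trace:
`z = 10` → z = 10
`z *= 11` → z = 110
So z = 110

Answer: 110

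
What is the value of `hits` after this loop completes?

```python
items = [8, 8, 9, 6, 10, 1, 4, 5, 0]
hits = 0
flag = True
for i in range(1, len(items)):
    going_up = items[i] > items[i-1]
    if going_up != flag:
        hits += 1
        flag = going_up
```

Count direction changes in [8, 8, 9, 6, 10, 1, 4, 5, 0]
`hits` takes the values: 0 → 1 → 2 → 3 → 4 → 5 → 6 → 7

Answer: 7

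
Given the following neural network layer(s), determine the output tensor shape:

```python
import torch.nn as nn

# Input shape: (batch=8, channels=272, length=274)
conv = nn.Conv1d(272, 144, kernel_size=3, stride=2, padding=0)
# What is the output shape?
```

Input: (8, 272, 274) -> Output: (8, 144, 136)

Answer: (8, 144, 136)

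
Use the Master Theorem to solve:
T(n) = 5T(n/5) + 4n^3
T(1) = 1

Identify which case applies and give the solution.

a=5, b=5, f(n)=4n^3. log_5(5) = 1. Since c=3 > 1 and the regularity condition holds (5(n/5)^3 = (5/5^3)n^3 with 5/5^3 < 1), Case 3 applies: T(n) = Θ(f(n)) = O(n^3).

Answer: O(n^3) - Case 3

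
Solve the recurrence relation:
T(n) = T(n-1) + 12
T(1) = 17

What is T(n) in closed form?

Unrolling: T(n) = T(1) + 12·(n-1) = 17 + 12(n-1) = 12n + 5.

Answer: T(n) = 12n + 5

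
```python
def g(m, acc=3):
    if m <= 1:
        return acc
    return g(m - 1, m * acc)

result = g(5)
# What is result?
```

Accumulator trace (n, acc): (5, 3) -> (4, 15) -> (3, 60) -> (2, 180) -> (1, 360) -> return 360

Answer: 360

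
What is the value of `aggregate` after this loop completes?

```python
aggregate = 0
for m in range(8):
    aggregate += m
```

Sum of 0 to 7 = 28
`aggregate` takes the values: 0 → 1 → 3 → 6 → 10 → 15 → 21 → 28

Answer: 28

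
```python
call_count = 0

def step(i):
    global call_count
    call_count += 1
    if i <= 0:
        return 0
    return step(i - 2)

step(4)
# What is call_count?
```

Linear recursion stepping by 2: 3 calls from i=4 down to ≤0.

Answer: 3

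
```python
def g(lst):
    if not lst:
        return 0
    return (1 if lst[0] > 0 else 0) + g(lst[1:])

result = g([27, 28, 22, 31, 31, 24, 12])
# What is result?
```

Count of positive elements in [27, 28, 22, 31, 31, 24, 12] = 7

Answer: 7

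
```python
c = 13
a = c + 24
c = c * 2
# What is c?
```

Trace:
`c = 13` → c = 13
`a = c + 24` → a = 37
`c = c * 2` → c = 26
So c = 26

Answer: 26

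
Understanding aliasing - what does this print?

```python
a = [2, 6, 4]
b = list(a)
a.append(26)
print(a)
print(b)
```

Key concept: list() constructor creates copy.
Step by step:
`a = [2, 6, 4]` → a = [2, 6, 4]
`b = list(a)` → b = [2, 6, 4]
`a.append(26)` → a = [2, 6, 4, 26]
`print(a)` → prints [2, 6, 4, 26]
`print(b)` → prints [2, 6, 4]

Answer:
[2, 6, 4, 26]
[2, 6, 4]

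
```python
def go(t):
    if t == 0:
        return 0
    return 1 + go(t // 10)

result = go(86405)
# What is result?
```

Count of digits of 86405: 5

Answer: 5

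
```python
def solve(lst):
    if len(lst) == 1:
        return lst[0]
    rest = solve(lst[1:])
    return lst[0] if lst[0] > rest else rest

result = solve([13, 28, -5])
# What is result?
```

Recursive max over [13, 28, -5] = 28

Answer: 28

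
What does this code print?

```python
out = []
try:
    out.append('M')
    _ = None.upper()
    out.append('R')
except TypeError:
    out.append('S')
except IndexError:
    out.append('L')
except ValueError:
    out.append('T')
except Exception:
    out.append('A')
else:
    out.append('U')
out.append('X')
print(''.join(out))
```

Execution trace: 'M' (try body) → 'A' (except Exception) → 'X' (after the try/except). Output: MAX

Answer: MAX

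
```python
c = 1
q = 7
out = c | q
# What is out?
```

Trace:
`c = 1` → c = 1
`q = 7` → q = 7
`out = c | q` → out = 7
So out = 7

Answer: 7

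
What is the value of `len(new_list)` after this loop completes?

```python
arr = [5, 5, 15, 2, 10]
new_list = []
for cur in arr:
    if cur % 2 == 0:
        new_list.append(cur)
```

Count even numbers in [5, 5, 15, 2, 10]
`new_list` takes the values: [] → [2] → [2, 10]
So `len(new_list)` = 2

Answer: 2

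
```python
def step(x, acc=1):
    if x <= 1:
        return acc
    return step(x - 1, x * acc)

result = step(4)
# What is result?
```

Accumulator trace (n, acc): (4, 1) -> (3, 4) -> (2, 12) -> (1, 24) -> return 24

Answer: 24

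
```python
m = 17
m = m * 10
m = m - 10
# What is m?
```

Trace:
`m = 17` → m = 17
`m = m * 10` → m = 170
`m = m - 10` → m = 160
So m = 160

Answer: 160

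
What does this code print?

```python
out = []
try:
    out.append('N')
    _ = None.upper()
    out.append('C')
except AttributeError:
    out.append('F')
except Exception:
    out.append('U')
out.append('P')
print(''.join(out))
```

Execution trace: 'N' (try body) → 'F' (except AttributeError) → 'P' (after the try/except). Output: NFP

Answer: NFP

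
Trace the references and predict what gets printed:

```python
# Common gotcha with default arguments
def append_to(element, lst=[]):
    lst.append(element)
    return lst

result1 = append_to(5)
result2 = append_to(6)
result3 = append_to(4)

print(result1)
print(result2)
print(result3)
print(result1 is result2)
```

Key concept: mutable default argument gotcha.
Step by step:
`result1 = append_to(5)` → result1 = [5]
`result2 = append_to(6)` → result1 = [5, 6] (same object as result2); result2 = [5, 6] (same object as result1)
`result3 = append_to(4)` → result1 = [5, 6, 4] (same object as result2, result3); result2 = [5, 6, 4] (same object as result1, result3); result3 = [5, 6, 4] (same object as result1, result2)
`print(result1)` → prints [5, 6, 4]
`print(result2)` → prints [5, 6, 4]
`print(result3)` → prints [5, 6, 4]
`print(result1 is result2)` → prints True

Answer:
[5, 6, 4]
[5, 6, 4]
[5, 6, 4]
True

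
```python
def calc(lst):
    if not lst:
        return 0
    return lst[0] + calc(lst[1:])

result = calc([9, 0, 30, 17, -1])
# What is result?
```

9 + 0 + 30 + 17 + (-1) + 0 = 55

Answer: 55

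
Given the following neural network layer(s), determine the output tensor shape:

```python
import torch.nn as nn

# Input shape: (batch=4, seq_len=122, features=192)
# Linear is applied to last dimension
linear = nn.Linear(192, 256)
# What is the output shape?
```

Input: (4, 122, 192) -> Output: (4, 122, 256)

Answer: (4, 122, 256)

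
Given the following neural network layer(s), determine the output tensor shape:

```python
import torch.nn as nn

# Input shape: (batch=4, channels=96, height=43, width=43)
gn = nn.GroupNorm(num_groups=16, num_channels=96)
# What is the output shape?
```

Input: (4, 96, 43, 43) -> Output: (4, 96, 43, 43)

Answer: (4, 96, 43, 43)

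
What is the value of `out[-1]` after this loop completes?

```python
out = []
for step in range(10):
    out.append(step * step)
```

Last element of squares 0 to 9
`out` takes the values: [] → [0] → [0, 1] → [0, 1, 4] → [0, 1, 4, 9] → [0, 1, 4, 9, 16] → [0, 1, 4, 9, 16, 25] → [0, 1, 4, 9, 16, 25, 36] → [0, 1, 4, 9, 16, 25, 36, 49] → [0, 1, 4, 9, 16, 25, 36, 49, 64] → [0, 1, 4, 9, 16, 25, 36, 49, 64, 81]
So `out[-1]` = 81

Answer: 81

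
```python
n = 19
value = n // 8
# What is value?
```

Trace:
`n = 19` → n = 19
`value = n // 8` → value = 2
So value = 2

Answer: 2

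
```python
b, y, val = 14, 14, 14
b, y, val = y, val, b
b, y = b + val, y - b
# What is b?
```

Trace:
`b, y, val = 14, 14, 14` → b = 14; y = 14; val = 14
`b, y, val = y, val, b` → b = 14; y = 14; val = 14
`b, y = b + val, y - b` → b = 28; y = 0
So b = 28

Answer: 28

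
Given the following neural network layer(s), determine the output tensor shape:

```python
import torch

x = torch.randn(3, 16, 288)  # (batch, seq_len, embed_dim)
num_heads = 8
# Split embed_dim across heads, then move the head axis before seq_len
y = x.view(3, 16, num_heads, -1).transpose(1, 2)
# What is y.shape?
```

Input: (3, 16, 288) -> head_dim = 288 // 8 = 36; after view: (3, 16, 8, 36) -> after transpose(1, 2): (3, 8, 16, 36) -> Output: (3, 8, 16, 36)

Answer: (3, 8, 16, 36)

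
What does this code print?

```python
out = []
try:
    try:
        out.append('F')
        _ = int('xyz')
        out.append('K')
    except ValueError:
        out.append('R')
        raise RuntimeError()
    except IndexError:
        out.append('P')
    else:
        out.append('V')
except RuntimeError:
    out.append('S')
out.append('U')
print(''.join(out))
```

Execution trace: 'F' (inner try body) → 'R' (inner except ValueError) → 'S' (outer except RuntimeError) → 'U' (after the try/except). Output: FRSU

Answer: FRSU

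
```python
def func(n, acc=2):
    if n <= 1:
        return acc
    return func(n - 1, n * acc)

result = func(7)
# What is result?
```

Accumulator trace (n, acc): (7, 2) -> (6, 14) -> (5, 84) -> (4, 420) -> (3, 1680) -> (2, 5040) -> (1, 10080) -> return 10080

Answer: 10080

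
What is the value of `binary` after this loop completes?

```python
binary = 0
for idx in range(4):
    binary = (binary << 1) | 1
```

Build 4 consecutive 1-bits: 0b1111
`binary` takes the values: 0 → 1 → 3 → 7 → 15

Answer: 15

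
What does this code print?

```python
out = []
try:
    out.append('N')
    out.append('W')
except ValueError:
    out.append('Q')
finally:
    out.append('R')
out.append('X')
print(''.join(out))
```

Execution trace: 'N' (try body) → 'W' (try body, no exception) → 'R' (finally) → 'X' (after the try/except). Output: NWRX

Answer: NWRX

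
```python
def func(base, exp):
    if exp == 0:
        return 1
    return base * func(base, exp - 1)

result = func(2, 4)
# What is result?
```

func(2, 4) = 2 * 2 * 2 * 2 = 16

Answer: 16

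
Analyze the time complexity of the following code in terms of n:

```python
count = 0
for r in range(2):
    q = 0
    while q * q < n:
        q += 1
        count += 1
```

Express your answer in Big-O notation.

Each loop level contributes: 1 × √n. Multiplying the contributions gives O(√n).

Answer: O(√n)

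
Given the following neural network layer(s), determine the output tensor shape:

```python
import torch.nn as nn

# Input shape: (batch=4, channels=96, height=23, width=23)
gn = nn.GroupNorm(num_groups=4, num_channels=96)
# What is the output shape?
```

Input: (4, 96, 23, 23) -> Output: (4, 96, 23, 23)

Answer: (4, 96, 23, 23)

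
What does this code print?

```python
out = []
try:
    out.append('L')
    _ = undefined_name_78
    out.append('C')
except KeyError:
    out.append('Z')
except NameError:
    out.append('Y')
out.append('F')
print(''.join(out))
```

Execution trace: 'L' (try body) → 'Y' (except NameError) → 'F' (after the try/except). Output: LYF

Answer: LYF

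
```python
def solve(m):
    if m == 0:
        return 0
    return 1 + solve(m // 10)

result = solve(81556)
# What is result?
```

Count of digits of 81556: 5

Answer: 5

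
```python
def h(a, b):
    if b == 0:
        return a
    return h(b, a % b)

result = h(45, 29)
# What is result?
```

h(45, 29) -> h(29, 16) -> h(16, 13) -> h(13, 3) -> h(3, 1) -> h(1, 0) -> 1

Answer: 1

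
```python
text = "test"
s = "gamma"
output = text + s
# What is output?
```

Trace:
`text = "test"` → text = 'test'
`s = "gamma"` → s = 'gamma'
`output = text + s` → output = 'testgamma'
So output = 'testgamma'

Answer: 'testgamma'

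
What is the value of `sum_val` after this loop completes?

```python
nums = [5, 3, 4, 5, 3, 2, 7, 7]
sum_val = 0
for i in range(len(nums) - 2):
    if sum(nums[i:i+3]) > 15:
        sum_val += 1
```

Count windows with sum > 15
`sum_val` takes the values: 0 → 1

Answer: 1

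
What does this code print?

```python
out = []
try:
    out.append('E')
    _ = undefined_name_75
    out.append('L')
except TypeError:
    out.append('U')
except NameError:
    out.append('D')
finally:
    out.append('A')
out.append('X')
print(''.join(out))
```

Execution trace: 'E' (try body) → 'D' (except NameError) → 'A' (finally) → 'X' (after the try/except). Output: EDAX

Answer: EDAX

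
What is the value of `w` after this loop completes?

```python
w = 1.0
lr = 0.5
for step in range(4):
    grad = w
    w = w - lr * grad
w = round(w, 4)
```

Gradient descent: w = 1.0 * (1 - 0.5)^4
`w` takes the values: 1.0 → 0.5 → 0.25 → 0.125 → 0.0625

Answer: 0.0625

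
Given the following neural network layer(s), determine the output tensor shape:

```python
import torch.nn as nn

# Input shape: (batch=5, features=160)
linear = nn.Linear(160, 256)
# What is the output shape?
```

Input: (5, 160) -> Output: (5, 256)

Answer: (5, 256)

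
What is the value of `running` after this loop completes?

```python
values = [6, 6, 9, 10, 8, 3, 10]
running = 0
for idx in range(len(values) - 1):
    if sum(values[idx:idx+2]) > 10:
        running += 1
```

Count windows with sum > 10
`running` takes the values: 0 → 1 → 2 → 3 → 4 → 5 → 6

Answer: 6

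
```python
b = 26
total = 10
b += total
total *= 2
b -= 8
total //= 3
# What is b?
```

Trace:
`b = 26` → b = 26
`total = 10` → total = 10
`b += total` → b = 36
`total *= 2` → total = 20
`b -= 8` → b = 28
`total //= 3` → total = 6
So b = 28

Answer: 28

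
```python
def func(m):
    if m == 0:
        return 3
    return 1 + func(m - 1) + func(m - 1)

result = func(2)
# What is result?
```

func(m) = 1 + 2·func(m-1), func(0)=3. Closed form: (3+1)·2^2 - 1 = 15.

Answer: 15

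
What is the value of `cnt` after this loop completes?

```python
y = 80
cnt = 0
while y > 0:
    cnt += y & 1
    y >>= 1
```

Count set bits in 80 (binary: 0b1010000)
`cnt` takes the values: 0 → 1 → 2

Answer: 2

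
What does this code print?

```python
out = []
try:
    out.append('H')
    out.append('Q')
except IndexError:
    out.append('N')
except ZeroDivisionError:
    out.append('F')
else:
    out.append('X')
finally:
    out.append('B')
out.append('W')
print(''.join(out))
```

Execution trace: 'H' (try body) → 'Q' (try body, no exception) → 'X' (else) → 'B' (finally) → 'W' (after the try/except). Output: HQXBW

Answer: HQXBW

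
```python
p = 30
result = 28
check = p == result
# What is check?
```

Trace:
`p = 30` → p = 30
`result = 28` → result = 28
`check = p == result` → check = False
So check = False

Answer: False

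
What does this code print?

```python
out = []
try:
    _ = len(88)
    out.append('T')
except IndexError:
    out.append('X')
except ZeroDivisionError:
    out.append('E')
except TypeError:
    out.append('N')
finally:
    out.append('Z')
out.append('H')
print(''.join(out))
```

Execution trace: 'N' (except TypeError) → 'Z' (finally) → 'H' (after the try/except). Output: NZH

Answer: NZH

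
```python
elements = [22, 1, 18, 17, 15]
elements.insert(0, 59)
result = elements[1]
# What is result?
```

Trace:
`elements = [22, 1, 18, 17, 15]` → elements = [22, 1, 18, 17, 15]
`elements.insert(0, 59)` → elements = [59, 22, 1, 18, 17, 15]
`result = elements[1]` → result = 22
So result = 22

Answer: 22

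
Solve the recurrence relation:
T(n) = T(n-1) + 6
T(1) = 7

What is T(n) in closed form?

Unrolling: T(n) = T(1) + 6·(n-1) = 7 + 6(n-1) = 6n + 1.

Answer: T(n) = 6n + 1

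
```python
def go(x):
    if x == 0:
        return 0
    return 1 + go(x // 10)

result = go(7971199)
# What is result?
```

Count of digits of 7971199: 7

Answer: 7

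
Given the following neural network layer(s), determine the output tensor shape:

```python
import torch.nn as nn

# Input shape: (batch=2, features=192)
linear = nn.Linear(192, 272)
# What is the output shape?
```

Input: (2, 192) -> Output: (2, 272)

Answer: (2, 272)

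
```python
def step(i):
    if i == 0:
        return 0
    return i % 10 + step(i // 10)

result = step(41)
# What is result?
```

Sum of digits of 41: 1 + 4 = 5

Answer: 5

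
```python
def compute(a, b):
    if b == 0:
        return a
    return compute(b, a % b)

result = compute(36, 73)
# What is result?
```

compute(36, 73) -> compute(73, 36) -> compute(36, 1) -> compute(1, 0) -> 1

Answer: 1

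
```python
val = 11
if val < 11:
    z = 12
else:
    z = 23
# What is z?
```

Trace:
`val = 11` → val = 11
`if val < 11: ...` → val < 11 is False, take else branch → z = 23
So z = 23

Answer: 23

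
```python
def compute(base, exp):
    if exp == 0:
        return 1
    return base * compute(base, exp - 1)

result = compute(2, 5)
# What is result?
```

compute(2, 5) = 2 * 2 * 2 * 2 * 2 = 32

Answer: 32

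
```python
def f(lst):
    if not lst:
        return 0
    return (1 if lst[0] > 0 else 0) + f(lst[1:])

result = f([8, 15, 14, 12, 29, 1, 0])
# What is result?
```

Count of positive elements in [8, 15, 14, 12, 29, 1, 0] = 6

Answer: 6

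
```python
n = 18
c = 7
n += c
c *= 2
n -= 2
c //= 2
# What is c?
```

Trace:
`n = 18` → n = 18
`c = 7` → c = 7
`n += c` → n = 25
`c *= 2` → c = 14
`n -= 2` → n = 23
`c //= 2` → c = 7
So c = 7

Answer: 7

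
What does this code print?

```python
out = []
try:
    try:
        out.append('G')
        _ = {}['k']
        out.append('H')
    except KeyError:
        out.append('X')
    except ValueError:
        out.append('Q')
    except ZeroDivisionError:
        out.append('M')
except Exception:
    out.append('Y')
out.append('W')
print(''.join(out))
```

Execution trace: 'G' (inner try body) → 'X' (inner except KeyError) → 'W' (after the try/except). Output: GXW

Answer: GXW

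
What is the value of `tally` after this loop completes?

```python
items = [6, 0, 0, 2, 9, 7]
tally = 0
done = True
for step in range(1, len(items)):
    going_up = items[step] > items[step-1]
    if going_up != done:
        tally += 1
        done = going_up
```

Count direction changes in [6, 0, 0, 2, 9, 7]
`tally` takes the values: 0 → 1 → 2 → 3

Answer: 3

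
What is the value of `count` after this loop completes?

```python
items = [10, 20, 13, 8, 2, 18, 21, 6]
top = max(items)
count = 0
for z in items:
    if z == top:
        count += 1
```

Count of max value 21 in [10, 20, 13, 8, 2, 18, 21, 6]
`count` takes the values: 0 → 1

Answer: 1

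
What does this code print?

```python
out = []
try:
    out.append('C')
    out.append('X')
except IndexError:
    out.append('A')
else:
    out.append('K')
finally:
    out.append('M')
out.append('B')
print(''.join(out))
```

Execution trace: 'C' (try body) → 'X' (try body, no exception) → 'K' (else) → 'M' (finally) → 'B' (after the try/except). Output: CXKMB

Answer: CXKMB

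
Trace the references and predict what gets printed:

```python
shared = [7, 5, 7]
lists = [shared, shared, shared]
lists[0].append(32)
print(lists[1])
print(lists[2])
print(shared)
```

Key concept: list of same reference.
Step by step:
`shared = [7, 5, 7]` → shared = [7, 5, 7]
`lists = [shared, shared, shared]` → lists = [[7, 5, 7], [7, 5, 7], [7, 5, 7]]
`lists[0].append(32)` → shared = [7, 5, 7, 32]; lists = [[7, 5, 7, 32], [7, 5, 7, 32], [7, 5, 7, 32]]
`print(lists[1])` → prints [7, 5, 7, 32]
`print(lists[2])` → prints [7, 5, 7, 32]
`print(shared)` → prints [7, 5, 7, 32]

Answer:
[7, 5, 7, 32]
[7, 5, 7, 32]
[7, 5, 7, 32]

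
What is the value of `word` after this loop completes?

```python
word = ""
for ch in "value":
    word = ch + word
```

Reverse 'value'
`word` takes the values: "" → "v" → "av" → "lav" → "ulav" → "eulav"

Answer: "eulav"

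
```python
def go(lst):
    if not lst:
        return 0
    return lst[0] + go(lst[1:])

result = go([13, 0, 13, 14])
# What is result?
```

13 + 0 + 13 + 14 + 0 = 40

Answer: 40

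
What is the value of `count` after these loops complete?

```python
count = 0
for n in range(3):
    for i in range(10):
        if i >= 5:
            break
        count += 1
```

Inner breaks at 5, outer runs 3 times
`count` takes the values: 0 → 1 → 2 → 3 → 4 → 5 → 6 → 7 → 8 → 9 → 10 → 11 → 12 → 13 → 14 → 15

Answer: 15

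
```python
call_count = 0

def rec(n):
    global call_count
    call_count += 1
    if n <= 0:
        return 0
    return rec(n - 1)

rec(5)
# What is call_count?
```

Linear recursion stepping by 1: 6 calls from n=5 down to ≤0.

Answer: 6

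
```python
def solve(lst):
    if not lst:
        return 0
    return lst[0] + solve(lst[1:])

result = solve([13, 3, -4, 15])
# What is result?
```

13 + 3 + (-4) + 15 + 0 = 27

Answer: 27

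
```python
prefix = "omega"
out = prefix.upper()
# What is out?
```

Trace:
`prefix = "omega"` → prefix = 'omega'
`out = prefix.upper()` → out = 'OMEGA'
So out = 'OMEGA'

Answer: 'OMEGA'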